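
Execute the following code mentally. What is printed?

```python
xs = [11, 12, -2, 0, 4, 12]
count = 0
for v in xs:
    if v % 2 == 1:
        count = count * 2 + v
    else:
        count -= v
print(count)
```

v=11: odd, count = 0*2+11 = 11
v=12: not odd, count = 11-12 = -1
v=-2: not odd, count = (-1)-(-2) = 1
v=0: not odd, count = 1-0 = 1
v=4: not odd, count = 1-4 = -3
v=12: not odd, count = (-3)-12 = -15

-15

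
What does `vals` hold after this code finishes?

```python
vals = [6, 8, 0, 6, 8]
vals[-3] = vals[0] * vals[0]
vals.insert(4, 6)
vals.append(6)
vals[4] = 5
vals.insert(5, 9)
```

vals[-3] = vals[0]*vals[0] = 6*6 = 36 → [6, 8, 36, 6, 8]
insert 6 at 4 → [6, 8, 36, 6, 6, 8]
append 6 → [6, 8, 36, 6, 6, 8, 6]
vals[4] = 5 → [6, 8, 36, 6, 5, 8, 6]
insert 9 at 5 → [6, 8, 36, 6, 5, 9, 8, 6]

[6, 8, 36, 6, 5, 9, 8, 6]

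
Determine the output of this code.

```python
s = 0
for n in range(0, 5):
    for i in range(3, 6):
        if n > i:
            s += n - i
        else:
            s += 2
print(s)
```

n=0,i=3: not 0>3, s = 0+2 = 2
n=0,i=4: not 0>4, s = 2+2 = 4
n=0,i=5: not 0>5, s = 4+2 = 6
n=1,i=3: not 1>3, s = 6+2 = 8
n=1,i=4: not 1>4, s = 8+2 = 10
n=1,i=5: not 1>5, s = 10+2 = 12
n=2,i=3: not 2>3, s = 12+2 = 14
n=2,i=4: not 2>4, s = 14+2 = 16
n=2,i=5: not 2>5, s = 16+2 = 18
n=3,i=3: not 3>3, s = 18+2 = 20
n=3,i=4: not 3>4, s = 20+2 = 22
n=3,i=5: not 3>5, s = 22+2 = 24
n=4,i=3: 4>3, s = 24+1 = 25
n=4,i=4: not 4>4, s = 25+2 = 27
n=4,i=5: not 4>5, s = 27+2 = 29

29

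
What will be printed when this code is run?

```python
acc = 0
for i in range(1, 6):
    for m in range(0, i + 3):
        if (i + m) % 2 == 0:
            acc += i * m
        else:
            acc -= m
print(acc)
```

i=1,m=0: odd sum, acc = 0-0 = 0
i=1,m=1: even sum, acc = 0+1 = 1
i=1,m=2: odd sum, acc = 1-2 = -1
i=1,m=3: even sum, acc = (-1)+3 = 2
i=2,m=0: even sum, acc = 2+0 = 2
i=2,m=1: odd sum, acc = 2-1 = 1
i=2,m=2: even sum, acc = 1+4 = 5
i=2,m=3: odd sum, acc = 5-3 = 2
i=2,m=4: even sum, acc = 2+8 = 10
i=3,m=0: odd sum, acc = 10-0 = 10
i=3,m=1: even sum, acc = 10+3 = 13
i=3,m=2: odd sum, acc = 13-2 = 11
i=3,m=3: even sum, acc = 11+9 = 20
i=3,m=4: odd sum, acc = 20-4 = 16
i=3,m=5: even sum, acc = 16+15 = 31
i=4,m=0: even sum, acc = 31+0 = 31
i=4,m=1: odd sum, acc = 31-1 = 30
i=4,m=2: even sum, acc = 30+8 = 38
i=4,m=3: odd sum, acc = 38-3 = 35
i=4,m=4: even sum, acc = 35+16 = 51
i=4,m=5: odd sum, acc = 51-5 = 46
i=4,m=6: even sum, acc = 46+24 = 70
i=5,m=0: odd sum, acc = 70-0 = 70
i=5,m=1: even sum, acc = 70+5 = 75
i=5,m=2: odd sum, acc = 75-2 = 73
i=5,m=3: even sum, acc = 73+15 = 88
i=5,m=4: odd sum, acc = 88-4 = 84
i=5,m=5: even sum, acc = 84+25 = 109
i=5,m=6: odd sum, acc = 109-6 = 103
i=5,m=7: even sum, acc = 103+35 = 138

138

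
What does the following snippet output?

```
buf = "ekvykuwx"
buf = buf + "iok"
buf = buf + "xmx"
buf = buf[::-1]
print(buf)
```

+ 'iok' → 'ekvykuwxiok'
+ 'xmx' → 'ekvykuwxiokxmx'
reverse → 'xmxkoixwukyvke'

xmxkoixwukyvke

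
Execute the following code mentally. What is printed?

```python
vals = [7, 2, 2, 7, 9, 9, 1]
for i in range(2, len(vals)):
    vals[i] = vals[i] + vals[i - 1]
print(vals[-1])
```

30

i=2: vals[2] = 2+2 = 4 → [7, 2, 4, 7, 9, 9, 1]
i=3: vals[3] = 7+4 = 11 → [7, 2, 4, 11, 9, 9, 1]
i=4: vals[4] = 9+11 = 20 → [7, 2, 4, 11, 20, 9, 1]
i=5: vals[5] = 9+20 = 29 → [7, 2, 4, 11, 20, 29, 1]
i=6: vals[6] = 1+29 = 30 → [7, 2, 4, 11, 20, 29, 30]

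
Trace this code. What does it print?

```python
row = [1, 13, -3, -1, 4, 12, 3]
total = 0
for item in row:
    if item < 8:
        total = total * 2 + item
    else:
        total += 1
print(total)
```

item=1: <8, total = 0*2+1 = 1
item=13: not <8, total = 1+1 = 2
item=-3: <8, total = 2*2+(-3) = 1
item=-1: <8, total = 1*2+(-1) = 1
item=4: <8, total = 1*2+4 = 6
item=12: not <8, total = 6+1 = 7
item=3: <8, total = 7*2+3 = 17

17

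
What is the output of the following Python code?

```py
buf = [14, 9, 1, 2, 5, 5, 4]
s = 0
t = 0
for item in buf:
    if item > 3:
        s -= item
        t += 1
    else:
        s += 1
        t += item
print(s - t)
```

item=14: >3, s = 0-14 = -14; t=1
item=9: >3, s = (-14)-9 = -23; t=2
item=1: not >3, s = (-23)+1 = -22; t=3
item=2: not >3, s = (-22)+1 = -21; t=5
item=5: >3, s = (-21)-5 = -26; t=6
item=5: >3, s = (-26)-5 = -31; t=7
item=4: >3, s = (-31)-4 = -35; t=8
s-t = (-35)-8 = -43

-43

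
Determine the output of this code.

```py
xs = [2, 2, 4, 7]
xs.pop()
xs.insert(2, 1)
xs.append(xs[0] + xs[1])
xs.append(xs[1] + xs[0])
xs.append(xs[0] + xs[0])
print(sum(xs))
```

21

pop() removes 7 → [2, 2, 4]
insert 1 at 2 → [2, 2, 1, 4]
append xs[0]+xs[1] = 2+2 = 4 → [2, 2, 1, 4, 4]
append xs[1]+xs[0] = 2+2 = 4 → [2, 2, 1, 4, 4, 4]
append xs[0]+xs[0] = 2+2 = 4 → [2, 2, 1, 4, 4, 4, 4]
sum = 21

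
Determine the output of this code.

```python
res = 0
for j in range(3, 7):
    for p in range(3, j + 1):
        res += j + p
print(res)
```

j=3,p=3: res = 0+6 = 6
j=4,p=3: res = 6+7 = 13
j=4,p=4: res = 13+8 = 21
j=5,p=3: res = 21+8 = 29
j=5,p=4: res = 29+9 = 38
j=5,p=5: res = 38+10 = 48
j=6,p=3: res = 48+9 = 57
j=6,p=4: res = 57+10 = 67
j=6,p=5: res = 67+11 = 78
j=6,p=6: res = 78+12 = 90

90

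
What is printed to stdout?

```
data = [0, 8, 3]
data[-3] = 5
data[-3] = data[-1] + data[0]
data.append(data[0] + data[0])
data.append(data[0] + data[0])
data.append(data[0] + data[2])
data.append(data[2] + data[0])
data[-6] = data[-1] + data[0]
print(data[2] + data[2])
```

6

data[-3] = 5 → [5, 8, 3]
data[-3] = data[-1]+data[0] = 3+5 = 8 → [8, 8, 3]
append data[0]+data[0] = 8+8 = 16 → [8, 8, 3, 16]
append data[0]+data[0] = 8+8 = 16 → [8, 8, 3, 16, 16]
append data[0]+data[2] = 8+3 = 11 → [8, 8, 3, 16, 16, 11]
append data[2]+data[0] = 3+8 = 11 → [8, 8, 3, 16, 16, 11, 11]
data[-6] = data[-1]+data[0] = 11+8 = 19 → [8, 19, 3, 16, 16, 11, 11]
data[2]+data[2] = 3+3 = 6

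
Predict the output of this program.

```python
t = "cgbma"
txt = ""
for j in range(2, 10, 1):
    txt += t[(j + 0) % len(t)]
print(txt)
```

j=2: add t[2]='b' → 'b'
j=3: add t[3]='m' → 'bm'
j=4: add t[4]='a' → 'bma'
j=5: add t[0]='c' → 'bmac'
j=6: add t[1]='g' → 'bmacg'
j=7: add t[2]='b' → 'bmacgb'
j=8: add t[3]='m' → 'bmacgbm'
j=9: add t[4]='a' → 'bmacgbma'

bmacgbma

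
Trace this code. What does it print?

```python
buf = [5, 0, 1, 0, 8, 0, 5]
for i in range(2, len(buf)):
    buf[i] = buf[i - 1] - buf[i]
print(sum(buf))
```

-29

i=2: buf[2] = 0-1 = -1 → [5, 0, -1, 0, 8, 0, 5]
i=3: buf[3] = (-1)-0 = -1 → [5, 0, -1, -1, 8, 0, 5]
i=4: buf[4] = (-1)-8 = -9 → [5, 0, -1, -1, -9, 0, 5]
i=5: buf[5] = (-9)-0 = -9 → [5, 0, -1, -1, -9, -9, 5]
i=6: buf[6] = (-9)-5 = -14 → [5, 0, -1, -1, -9, -9, -14]
sum = -29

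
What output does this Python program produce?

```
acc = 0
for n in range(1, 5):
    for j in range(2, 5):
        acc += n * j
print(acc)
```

n=1,j=2: acc = 0+2 = 2
n=1,j=3: acc = 2+3 = 5
n=1,j=4: acc = 5+4 = 9
n=2,j=2: acc = 9+4 = 13
n=2,j=3: acc = 13+6 = 19
n=2,j=4: acc = 19+8 = 27
n=3,j=2: acc = 27+6 = 33
n=3,j=3: acc = 33+9 = 42
n=3,j=4: acc = 42+12 = 54
n=4,j=2: acc = 54+8 = 62
n=4,j=3: acc = 62+12 = 74
n=4,j=4: acc = 74+16 = 90

90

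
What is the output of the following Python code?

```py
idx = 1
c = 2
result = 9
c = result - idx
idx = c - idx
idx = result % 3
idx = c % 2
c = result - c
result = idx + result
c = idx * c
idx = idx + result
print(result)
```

c = 9-1 = 8
idx = 8-1 = 7
idx = 9%3 = 0
idx = 8%2 = 0
c = 9-8 = 1
result = 0+9 = 9
c = 0*1 = 0
idx = 0+9 = 9

9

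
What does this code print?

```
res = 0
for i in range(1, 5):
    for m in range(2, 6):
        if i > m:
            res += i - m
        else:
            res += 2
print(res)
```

i=1,m=2: not 1>2, res = 0+2 = 2
i=1,m=3: not 1>3, res = 2+2 = 4
i=1,m=4: not 1>4, res = 4+2 = 6
i=1,m=5: not 1>5, res = 6+2 = 8
i=2,m=2: not 2>2, res = 8+2 = 10
i=2,m=3: not 2>3, res = 10+2 = 12
i=2,m=4: not 2>4, res = 12+2 = 14
i=2,m=5: not 2>5, res = 14+2 = 16
i=3,m=2: 3>2, res = 16+1 = 17
i=3,m=3: not 3>3, res = 17+2 = 19
i=3,m=4: not 3>4, res = 19+2 = 21
i=3,m=5: not 3>5, res = 21+2 = 23
i=4,m=2: 4>2, res = 23+2 = 25
i=4,m=3: 4>3, res = 25+1 = 26
i=4,m=4: not 4>4, res = 26+2 = 28
i=4,m=5: not 4>5, res = 28+2 = 30

30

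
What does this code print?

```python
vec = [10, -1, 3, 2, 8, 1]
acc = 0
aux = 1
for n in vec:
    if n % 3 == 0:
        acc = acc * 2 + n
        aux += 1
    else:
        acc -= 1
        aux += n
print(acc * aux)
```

-88

n=10: not %3==0, acc = 0-1 = -1; aux=11
n=-1: not %3==0, acc = (-1)-1 = -2; aux=10
n=3: %3==0, acc = (-2)*2+3 = -1; aux=11
n=2: not %3==0, acc = (-1)-1 = -2; aux=13
n=8: not %3==0, acc = (-2)-1 = -3; aux=21
n=1: not %3==0, acc = (-3)-1 = -4; aux=22
acc*aux = (-4)*22 = -88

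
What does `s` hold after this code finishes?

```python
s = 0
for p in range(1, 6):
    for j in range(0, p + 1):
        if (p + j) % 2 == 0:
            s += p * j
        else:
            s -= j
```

p=1,j=0: odd sum, s = 0-0 = 0
p=1,j=1: even sum, s = 0+1 = 1
p=2,j=0: even sum, s = 1+0 = 1
p=2,j=1: odd sum, s = 1-1 = 0
p=2,j=2: even sum, s = 0+4 = 4
p=3,j=0: odd sum, s = 4-0 = 4
p=3,j=1: even sum, s = 4+3 = 7
p=3,j=2: odd sum, s = 7-2 = 5
p=3,j=3: even sum, s = 5+9 = 14
p=4,j=0: even sum, s = 14+0 = 14
p=4,j=1: odd sum, s = 14-1 = 13
p=4,j=2: even sum, s = 13+8 = 21
p=4,j=3: odd sum, s = 21-3 = 18
p=4,j=4: even sum, s = 18+16 = 34
p=5,j=0: odd sum, s = 34-0 = 34
p=5,j=1: even sum, s = 34+5 = 39
p=5,j=2: odd sum, s = 39-2 = 37
p=5,j=3: even sum, s = 37+15 = 52
p=5,j=4: odd sum, s = 52-4 = 48
p=5,j=5: even sum, s = 48+25 = 73

73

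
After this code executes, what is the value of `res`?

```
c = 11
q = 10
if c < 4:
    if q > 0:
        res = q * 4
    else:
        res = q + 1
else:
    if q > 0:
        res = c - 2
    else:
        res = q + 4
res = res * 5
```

c=11, q=10
c < 4 is False; q > 0 is True
→ res = c - 2 = 9
res = 9*5 = 45

45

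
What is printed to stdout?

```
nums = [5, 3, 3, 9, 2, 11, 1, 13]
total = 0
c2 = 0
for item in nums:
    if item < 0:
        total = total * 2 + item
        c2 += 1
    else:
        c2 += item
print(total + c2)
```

item=5: not <0; c2=5
item=3: not <0; c2=8
item=3: not <0; c2=11
item=9: not <0; c2=20
item=2: not <0; c2=22
item=11: not <0; c2=33
item=1: not <0; c2=34
item=13: not <0; c2=47
total+c2 = 0+47 = 47

47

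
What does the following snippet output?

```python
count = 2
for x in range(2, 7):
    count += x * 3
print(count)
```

x=2: count = 2+2*3 = 8
x=3: count = 8+3*3 = 17
x=4: count = 17+4*3 = 29
x=5: count = 29+5*3 = 44
x=6: count = 44+6*3 = 62

62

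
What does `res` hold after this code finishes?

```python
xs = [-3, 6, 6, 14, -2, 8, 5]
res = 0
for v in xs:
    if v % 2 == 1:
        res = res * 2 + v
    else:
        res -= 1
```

-11

v=-3: odd, res = 0*2+(-3) = -3
v=6: not odd, res = (-3)-1 = -4
v=6: not odd, res = (-4)-1 = -5
v=14: not odd, res = (-5)-1 = -6
v=-2: not odd, res = (-6)-1 = -7
v=8: not odd, res = (-7)-1 = -8
v=5: odd, res = (-8)*2+5 = -11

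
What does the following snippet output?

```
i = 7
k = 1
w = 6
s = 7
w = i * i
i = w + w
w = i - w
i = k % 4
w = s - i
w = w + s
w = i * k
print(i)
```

1

w = 7*7 = 49
i = 49+49 = 98
w = 98-49 = 49
i = 1%4 = 1
w = 7-1 = 6
w = 6+7 = 13
w = 1*1 = 1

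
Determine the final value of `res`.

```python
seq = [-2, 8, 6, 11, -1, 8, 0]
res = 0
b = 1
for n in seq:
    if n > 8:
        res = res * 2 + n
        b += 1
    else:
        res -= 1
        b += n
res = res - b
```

-19

n=-2: not >8, res = 0-1 = -1; b=-1
n=8: not >8, res = (-1)-1 = -2; b=7
n=6: not >8, res = (-2)-1 = -3; b=13
n=11: >8, res = (-3)*2+11 = 5; b=14
n=-1: not >8, res = 5-1 = 4; b=13
n=8: not >8, res = 4-1 = 3; b=21
n=0: not >8, res = 3-1 = 2; b=21
res-b = 2-21 = -19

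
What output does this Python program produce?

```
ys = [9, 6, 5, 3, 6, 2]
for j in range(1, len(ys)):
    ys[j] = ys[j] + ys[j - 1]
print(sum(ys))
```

127

j=1: ys[1] = 6+9 = 15 → [9, 15, 5, 3, 6, 2]
j=2: ys[2] = 5+15 = 20 → [9, 15, 20, 3, 6, 2]
j=3: ys[3] = 3+20 = 23 → [9, 15, 20, 23, 6, 2]
j=4: ys[4] = 6+23 = 29 → [9, 15, 20, 23, 29, 2]
j=5: ys[5] = 2+29 = 31 → [9, 15, 20, 23, 29, 31]
sum = 127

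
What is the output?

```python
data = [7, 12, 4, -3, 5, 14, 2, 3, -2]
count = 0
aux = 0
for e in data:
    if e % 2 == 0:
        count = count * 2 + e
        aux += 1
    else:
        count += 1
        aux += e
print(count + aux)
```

349

e=7: not even, count = 0+1 = 1; aux=7
e=12: even, count = 1*2+12 = 14; aux=8
e=4: even, count = 14*2+4 = 32; aux=9
e=-3: not even, count = 32+1 = 33; aux=6
e=5: not even, count = 33+1 = 34; aux=11
e=14: even, count = 34*2+14 = 82; aux=12
e=2: even, count = 82*2+2 = 166; aux=13
e=3: not even, count = 166+1 = 167; aux=16
e=-2: even, count = 167*2+(-2) = 332; aux=17
count+aux = 332+17 = 349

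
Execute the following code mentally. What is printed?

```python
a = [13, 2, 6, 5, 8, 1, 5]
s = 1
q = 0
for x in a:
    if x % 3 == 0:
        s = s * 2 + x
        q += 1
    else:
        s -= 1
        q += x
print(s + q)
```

35

x=13: not %3==0, s = 1-1 = 0; q=13
x=2: not %3==0, s = 0-1 = -1; q=15
x=6: %3==0, s = (-1)*2+6 = 4; q=16
x=5: not %3==0, s = 4-1 = 3; q=21
x=8: not %3==0, s = 3-1 = 2; q=29
x=1: not %3==0, s = 2-1 = 1; q=30
x=5: not %3==0, s = 1-1 = 0; q=35
s+q = 0+35 = 35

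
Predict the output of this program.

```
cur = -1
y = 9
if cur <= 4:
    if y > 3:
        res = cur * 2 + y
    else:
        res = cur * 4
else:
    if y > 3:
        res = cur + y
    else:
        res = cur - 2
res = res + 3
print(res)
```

cur=-1, y=9
cur <= 4 is True; y > 3 is True
→ res = cur * 2 + y = 7
res = 7+3 = 10

10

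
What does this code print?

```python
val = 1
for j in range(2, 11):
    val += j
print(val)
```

55

j=2: val = 1+2 = 3
j=3: val = 3+3 = 6
j=4: val = 6+4 = 10
j=5: val = 10+5 = 15
j=6: val = 15+6 = 21
j=7: val = 21+7 = 28
j=8: val = 28+8 = 36
j=9: val = 36+9 = 45
j=10: val = 45+10 = 55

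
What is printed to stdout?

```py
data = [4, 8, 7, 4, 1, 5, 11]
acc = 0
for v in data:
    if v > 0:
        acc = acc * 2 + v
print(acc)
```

681

v=4: >0, acc = 0*2+4 = 4
v=8: >0, acc = 4*2+8 = 16
v=7: >0, acc = 16*2+7 = 39
v=4: >0, acc = 39*2+4 = 82
v=1: >0, acc = 82*2+1 = 165
v=5: >0, acc = 165*2+5 = 335
v=11: >0, acc = 335*2+11 = 681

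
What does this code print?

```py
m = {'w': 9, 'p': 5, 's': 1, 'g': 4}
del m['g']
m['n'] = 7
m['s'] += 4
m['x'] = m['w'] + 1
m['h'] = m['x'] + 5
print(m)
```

{'w': 9, 'p': 5, 's': 5, 'n': 7, 'x': 10, 'h': 15}

del 'g' → {'w': 9, 'p': 5, 's': 1}
m['n'] = 7 → {'w': 9, 'p': 5, 's': 1, 'n': 7}
m['s'] = 1+4 = 5 → {'w': 9, 'p': 5, 's': 5, 'n': 7}
m['x'] = m['w']+1 = 10 → {'w': 9, 'p': 5, 's': 5, 'n': 7, 'x': 10}
m['h'] = m['x']+5 = 15 → {'w': 9, 'p': 5, 's': 5, 'n': 7, 'x': 10, 'h': 15}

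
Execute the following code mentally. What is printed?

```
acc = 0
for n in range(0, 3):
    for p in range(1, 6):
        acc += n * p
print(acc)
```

45

n=0,p=1: acc = 0+0 = 0
n=0,p=2: acc = 0+0 = 0
n=0,p=3: acc = 0+0 = 0
n=0,p=4: acc = 0+0 = 0
n=0,p=5: acc = 0+0 = 0
n=1,p=1: acc = 0+1 = 1
n=1,p=2: acc = 1+2 = 3
n=1,p=3: acc = 3+3 = 6
n=1,p=4: acc = 6+4 = 10
n=1,p=5: acc = 10+5 = 15
n=2,p=1: acc = 15+2 = 17
n=2,p=2: acc = 17+4 = 21
n=2,p=3: acc = 21+6 = 27
n=2,p=4: acc = 27+8 = 35
n=2,p=5: acc = 35+10 = 45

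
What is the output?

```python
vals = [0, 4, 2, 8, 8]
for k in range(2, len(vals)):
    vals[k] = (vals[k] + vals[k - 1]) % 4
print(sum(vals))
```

10

k=2: vals[2] = (2+4)%4 = 2 → [0, 4, 2, 8, 8]
k=3: vals[3] = (8+2)%4 = 2 → [0, 4, 2, 2, 8]
k=4: vals[4] = (8+2)%4 = 2 → [0, 4, 2, 2, 2]
sum = 10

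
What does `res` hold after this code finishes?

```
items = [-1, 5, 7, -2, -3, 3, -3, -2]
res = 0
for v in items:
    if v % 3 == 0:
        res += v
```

-3

v=-1: not %3==0
v=5: not %3==0
v=7: not %3==0
v=-2: not %3==0
v=-3: %3==0, res = 0+(-3) = -3
v=3: %3==0, res = (-3)+3 = 0
v=-3: %3==0, res = 0+(-3) = -3
v=-2: not %3==0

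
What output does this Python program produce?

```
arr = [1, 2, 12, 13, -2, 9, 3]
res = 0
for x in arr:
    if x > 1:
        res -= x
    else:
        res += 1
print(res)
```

-37

x=1: not >1, res = 0+1 = 1
x=2: >1, res = 1-2 = -1
x=12: >1, res = (-1)-12 = -13
x=13: >1, res = (-13)-13 = -26
x=-2: not >1, res = (-26)+1 = -25
x=9: >1, res = (-25)-9 = -34
x=3: >1, res = (-34)-3 = -37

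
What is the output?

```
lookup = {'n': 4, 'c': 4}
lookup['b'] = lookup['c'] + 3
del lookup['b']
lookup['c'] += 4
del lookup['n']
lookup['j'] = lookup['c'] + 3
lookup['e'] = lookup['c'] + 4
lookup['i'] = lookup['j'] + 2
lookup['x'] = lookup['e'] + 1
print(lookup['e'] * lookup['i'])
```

156

lookup['b'] = lookup['c']+3 = 7 → {'n': 4, 'c': 4, 'b': 7}
del 'b' → {'n': 4, 'c': 4}
lookup['c'] = 4+4 = 8 → {'n': 4, 'c': 8}
del 'n' → {'c': 8}
lookup['j'] = lookup['c']+3 = 11 → {'c': 8, 'j': 11}
lookup['e'] = lookup['c']+4 = 12 → {'c': 8, 'j': 11, 'e': 12}
lookup['i'] = lookup['j']+2 = 13 → {'c': 8, 'j': 11, 'e': 12, 'i': 13}
lookup['x'] = lookup['e']+1 = 13 → {'c': 8, 'j': 11, 'e': 12, 'i': 13, 'x': 13}
lookup['e']*lookup['i'] = 12*13 = 156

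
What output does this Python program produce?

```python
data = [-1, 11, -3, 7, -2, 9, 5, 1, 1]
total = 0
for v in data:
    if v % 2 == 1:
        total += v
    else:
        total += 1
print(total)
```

31

v=-1: odd, total = 0+(-1) = -1
v=11: odd, total = (-1)+11 = 10
v=-3: odd, total = 10+(-3) = 7
v=7: odd, total = 7+7 = 14
v=-2: not odd, total = 14+1 = 15
v=9: odd, total = 15+9 = 24
v=5: odd, total = 24+5 = 29
v=1: odd, total = 29+1 = 30
v=1: odd, total = 30+1 = 31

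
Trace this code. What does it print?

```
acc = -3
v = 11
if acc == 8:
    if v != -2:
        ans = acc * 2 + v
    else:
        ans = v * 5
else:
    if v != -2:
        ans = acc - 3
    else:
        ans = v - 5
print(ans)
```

-6

acc=-3, v=11
acc == 8 is False; v != -2 is True
→ ans = acc - 3 = -6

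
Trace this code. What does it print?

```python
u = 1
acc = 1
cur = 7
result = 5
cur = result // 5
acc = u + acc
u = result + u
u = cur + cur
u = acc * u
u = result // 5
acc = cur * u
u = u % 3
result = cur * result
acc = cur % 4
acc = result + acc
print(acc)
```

6

cur = 5//5 = 1
acc = 1+1 = 2
u = 5+1 = 6
u = 1+1 = 2
u = 2*2 = 4
u = 5//5 = 1
acc = 1*1 = 1
u = 1%3 = 1
result = 1*5 = 5
acc = 1%4 = 1
acc = 5+1 = 6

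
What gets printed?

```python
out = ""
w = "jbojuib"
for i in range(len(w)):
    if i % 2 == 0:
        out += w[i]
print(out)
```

i=0: add 'j' → 'j'
i=1: skip
i=2: add 'o' → 'jo'
i=3: skip
i=4: add 'u' → 'jou'
i=5: skip
i=6: add 'b' → 'joub'

joub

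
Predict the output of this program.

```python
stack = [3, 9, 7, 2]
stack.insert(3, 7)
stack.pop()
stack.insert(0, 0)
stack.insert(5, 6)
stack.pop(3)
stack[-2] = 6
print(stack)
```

insert 7 at 3 → [3, 9, 7, 7, 2]
pop() removes 2 → [3, 9, 7, 7]
insert 0 at 0 → [0, 3, 9, 7, 7]
insert 6 at 5 → [0, 3, 9, 7, 7, 6]
pop(3) removes 7 → [0, 3, 9, 7, 6]
stack[-2] = 6 → [0, 3, 9, 6, 6]

[0, 3, 9, 6, 6]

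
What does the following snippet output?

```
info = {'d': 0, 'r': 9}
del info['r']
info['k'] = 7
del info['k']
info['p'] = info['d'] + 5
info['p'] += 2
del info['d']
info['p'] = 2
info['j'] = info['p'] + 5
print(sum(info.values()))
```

9

del 'r' → {'d': 0}
info['k'] = 7 → {'d': 0, 'k': 7}
del 'k' → {'d': 0}
info['p'] = info['d']+5 = 5 → {'d': 0, 'p': 5}
info['p'] = 5+2 = 7 → {'d': 0, 'p': 7}
del 'd' → {'p': 7}
info['p'] = 2 → {'p': 2}
info['j'] = info['p']+5 = 7 → {'p': 2, 'j': 7}
sum of values = 9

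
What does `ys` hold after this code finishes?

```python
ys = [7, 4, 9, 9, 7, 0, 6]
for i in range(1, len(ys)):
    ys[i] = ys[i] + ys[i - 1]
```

[7, 11, 20, 29, 36, 36, 42]

i=1: ys[1] = 4+7 = 11 → [7, 11, 9, 9, 7, 0, 6]
i=2: ys[2] = 9+11 = 20 → [7, 11, 20, 9, 7, 0, 6]
i=3: ys[3] = 9+20 = 29 → [7, 11, 20, 29, 7, 0, 6]
i=4: ys[4] = 7+29 = 36 → [7, 11, 20, 29, 36, 0, 6]
i=5: ys[5] = 0+36 = 36 → [7, 11, 20, 29, 36, 36, 6]
i=6: ys[6] = 6+36 = 42 → [7, 11, 20, 29, 36, 36, 42]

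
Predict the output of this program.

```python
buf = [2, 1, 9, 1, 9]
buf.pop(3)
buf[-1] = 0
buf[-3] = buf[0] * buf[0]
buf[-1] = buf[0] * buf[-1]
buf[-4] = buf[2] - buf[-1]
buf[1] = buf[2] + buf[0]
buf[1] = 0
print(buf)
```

pop(3) removes 1 → [2, 1, 9, 9]
buf[-1] = 0 → [2, 1, 9, 0]
buf[-3] = buf[0]*buf[0] = 2*2 = 4 → [2, 4, 9, 0]
buf[-1] = buf[0]*buf[-1] = 2*0 = 0 → [2, 4, 9, 0]
buf[-4] = buf[2]-buf[-1] = 9-0 = 9 → [9, 4, 9, 0]
buf[1] = buf[2]+buf[0] = 9+9 = 18 → [9, 18, 9, 0]
buf[1] = 0 → [9, 0, 9, 0]

[9, 0, 9, 0]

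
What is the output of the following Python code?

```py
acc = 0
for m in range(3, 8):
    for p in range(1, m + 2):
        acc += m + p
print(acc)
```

m=3,p=1: acc = 0+4 = 4
m=3,p=2: acc = 4+5 = 9
m=3,p=3: acc = 9+6 = 15
m=3,p=4: acc = 15+7 = 22
m=4,p=1: acc = 22+5 = 27
m=4,p=2: acc = 27+6 = 33
m=4,p=3: acc = 33+7 = 40
m=4,p=4: acc = 40+8 = 48
m=4,p=5: acc = 48+9 = 57
m=5,p=1: acc = 57+6 = 63
m=5,p=2: acc = 63+7 = 70
m=5,p=3: acc = 70+8 = 78
m=5,p=4: acc = 78+9 = 87
m=5,p=5: acc = 87+10 = 97
m=5,p=6: acc = 97+11 = 108
m=6,p=1: acc = 108+7 = 115
m=6,p=2: acc = 115+8 = 123
m=6,p=3: acc = 123+9 = 132
m=6,p=4: acc = 132+10 = 142
m=6,p=5: acc = 142+11 = 153
m=6,p=6: acc = 153+12 = 165
m=6,p=7: acc = 165+13 = 178
m=7,p=1: acc = 178+8 = 186
m=7,p=2: acc = 186+9 = 195
m=7,p=3: acc = 195+10 = 205
m=7,p=4: acc = 205+11 = 216
m=7,p=5: acc = 216+12 = 228
m=7,p=6: acc = 228+13 = 241
m=7,p=7: acc = 241+14 = 255
m=7,p=8: acc = 255+15 = 270

270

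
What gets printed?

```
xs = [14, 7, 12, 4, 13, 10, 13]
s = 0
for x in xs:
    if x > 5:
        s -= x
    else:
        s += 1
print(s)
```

-68

x=14: >5, s = 0-14 = -14
x=7: >5, s = (-14)-7 = -21
x=12: >5, s = (-21)-12 = -33
x=4: not >5, s = (-33)+1 = -32
x=13: >5, s = (-32)-13 = -45
x=10: >5, s = (-45)-10 = -55
x=13: >5, s = (-55)-13 = -68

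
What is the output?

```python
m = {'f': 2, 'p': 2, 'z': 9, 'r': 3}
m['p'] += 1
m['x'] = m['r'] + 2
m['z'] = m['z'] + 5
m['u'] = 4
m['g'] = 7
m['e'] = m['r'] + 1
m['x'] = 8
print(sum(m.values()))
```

45

m['p'] = 2+1 = 3 → {'f': 2, 'p': 3, 'z': 9, 'r': 3}
m['x'] = m['r']+2 = 5 → {'f': 2, 'p': 3, 'z': 9, 'r': 3, 'x': 5}
m['z'] = m['z']+5 = 14 → {'f': 2, 'p': 3, 'z': 14, 'r': 3, 'x': 5}
m['u'] = 4 → {'f': 2, 'p': 3, 'z': 14, 'r': 3, 'x': 5, 'u': 4}
m['g'] = 7 → {'f': 2, 'p': 3, 'z': 14, 'r': 3, 'x': 5, 'u': 4, 'g': 7}
m['e'] = m['r']+1 = 4 → {'f': 2, 'p': 3, 'z': 14, 'r': 3, 'x': 5, 'u': 4, 'g': 7, 'e': 4}
m['x'] = 8 → {'f': 2, 'p': 3, 'z': 14, 'r': 3, 'x': 8, 'u': 4, 'g': 7, 'e': 4}
sum of values = 45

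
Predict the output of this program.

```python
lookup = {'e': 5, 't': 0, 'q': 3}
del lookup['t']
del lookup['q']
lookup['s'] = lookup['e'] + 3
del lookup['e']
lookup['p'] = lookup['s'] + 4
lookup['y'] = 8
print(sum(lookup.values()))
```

28

del 't' → {'e': 5, 'q': 3}
del 'q' → {'e': 5}
lookup['s'] = lookup['e']+3 = 8 → {'e': 5, 's': 8}
del 'e' → {'s': 8}
lookup['p'] = lookup['s']+4 = 12 → {'s': 8, 'p': 12}
lookup['y'] = 8 → {'s': 8, 'p': 12, 'y': 8}
sum of values = 28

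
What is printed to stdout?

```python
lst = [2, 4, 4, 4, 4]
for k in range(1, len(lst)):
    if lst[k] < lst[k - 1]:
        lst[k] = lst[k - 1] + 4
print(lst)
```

[2, 4, 4, 4, 4]

k=1: 4>=2, unchanged → [2, 4, 4, 4, 4]
k=2: 4>=4, unchanged → [2, 4, 4, 4, 4]
k=3: 4>=4, unchanged → [2, 4, 4, 4, 4]
k=4: 4>=4, unchanged → [2, 4, 4, 4, 4]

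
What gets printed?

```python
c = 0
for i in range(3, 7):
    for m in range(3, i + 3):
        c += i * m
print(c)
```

i=3,m=3: c = 0+9 = 9
i=3,m=4: c = 9+12 = 21
i=3,m=5: c = 21+15 = 36
i=4,m=3: c = 36+12 = 48
i=4,m=4: c = 48+16 = 64
i=4,m=5: c = 64+20 = 84
i=4,m=6: c = 84+24 = 108
i=5,m=3: c = 108+15 = 123
i=5,m=4: c = 123+20 = 143
i=5,m=5: c = 143+25 = 168
i=5,m=6: c = 168+30 = 198
i=5,m=7: c = 198+35 = 233
i=6,m=3: c = 233+18 = 251
i=6,m=4: c = 251+24 = 275
i=6,m=5: c = 275+30 = 305
i=6,m=6: c = 305+36 = 341
i=6,m=7: c = 341+42 = 383
i=6,m=8: c = 383+48 = 431

431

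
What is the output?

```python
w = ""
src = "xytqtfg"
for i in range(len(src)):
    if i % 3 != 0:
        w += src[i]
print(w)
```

i=0: skip
i=1: add 'y' → 'y'
i=2: add 't' → 'yt'
i=3: skip
i=4: add 't' → 'ytt'
i=5: add 'f' → 'yttf'
i=6: skip

yttf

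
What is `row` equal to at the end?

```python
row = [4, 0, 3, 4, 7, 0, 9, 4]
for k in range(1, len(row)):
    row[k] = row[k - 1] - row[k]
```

k=1: row[1] = 4-0 = 4 → [4, 4, 3, 4, 7, 0, 9, 4]
k=2: row[2] = 4-3 = 1 → [4, 4, 1, 4, 7, 0, 9, 4]
k=3: row[3] = 1-4 = -3 → [4, 4, 1, -3, 7, 0, 9, 4]
k=4: row[4] = (-3)-7 = -10 → [4, 4, 1, -3, -10, 0, 9, 4]
k=5: row[5] = (-10)-0 = -10 → [4, 4, 1, -3, -10, -10, 9, 4]
k=6: row[6] = (-10)-9 = -19 → [4, 4, 1, -3, -10, -10, -19, 4]
k=7: row[7] = (-19)-4 = -23 → [4, 4, 1, -3, -10, -10, -19, -23]

[4, 4, 1, -3, -10, -10, -19, -23]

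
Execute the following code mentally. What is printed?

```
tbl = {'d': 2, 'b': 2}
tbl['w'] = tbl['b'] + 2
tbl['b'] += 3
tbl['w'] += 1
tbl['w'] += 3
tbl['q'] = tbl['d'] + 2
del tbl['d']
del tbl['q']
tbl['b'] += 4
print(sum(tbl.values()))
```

17

tbl['w'] = tbl['b']+2 = 4 → {'d': 2, 'b': 2, 'w': 4}
tbl['b'] = 2+3 = 5 → {'d': 2, 'b': 5, 'w': 4}
tbl['w'] = 4+1 = 5 → {'d': 2, 'b': 5, 'w': 5}
tbl['w'] = 5+3 = 8 → {'d': 2, 'b': 5, 'w': 8}
tbl['q'] = tbl['d']+2 = 4 → {'d': 2, 'b': 5, 'w': 8, 'q': 4}
del 'd' → {'b': 5, 'w': 8, 'q': 4}
del 'q' → {'b': 5, 'w': 8}
tbl['b'] = 5+4 = 9 → {'b': 9, 'w': 8}
sum of values = 17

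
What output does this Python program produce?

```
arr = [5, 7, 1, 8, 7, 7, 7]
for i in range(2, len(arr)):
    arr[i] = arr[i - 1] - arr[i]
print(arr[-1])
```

-23

i=2: arr[2] = 7-1 = 6 → [5, 7, 6, 8, 7, 7, 7]
i=3: arr[3] = 6-8 = -2 → [5, 7, 6, -2, 7, 7, 7]
i=4: arr[4] = (-2)-7 = -9 → [5, 7, 6, -2, -9, 7, 7]
i=5: arr[5] = (-9)-7 = -16 → [5, 7, 6, -2, -9, -16, 7]
i=6: arr[6] = (-16)-7 = -23 → [5, 7, 6, -2, -9, -16, -23]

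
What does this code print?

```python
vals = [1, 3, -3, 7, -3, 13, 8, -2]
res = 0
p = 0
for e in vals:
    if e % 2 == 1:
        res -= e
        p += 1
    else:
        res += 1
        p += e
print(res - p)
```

e=1: odd, res = 0-1 = -1; p=1
e=3: odd, res = (-1)-3 = -4; p=2
e=-3: odd, res = (-4)-(-3) = -1; p=3
e=7: odd, res = (-1)-7 = -8; p=4
e=-3: odd, res = (-8)-(-3) = -5; p=5
e=13: odd, res = (-5)-13 = -18; p=6
e=8: not odd, res = (-18)+1 = -17; p=14
e=-2: not odd, res = (-17)+1 = -16; p=12
res-p = (-16)-12 = -28

-28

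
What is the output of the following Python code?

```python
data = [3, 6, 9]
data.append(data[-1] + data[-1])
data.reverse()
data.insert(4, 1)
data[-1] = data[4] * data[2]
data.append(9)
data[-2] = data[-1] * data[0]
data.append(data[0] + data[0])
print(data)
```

[18, 9, 6, 3, 162, 9, 36]

append data[-1]+data[-1] = 9+9 = 18 → [3, 6, 9, 18]
reverse → [18, 9, 6, 3]
insert 1 at 4 → [18, 9, 6, 3, 1]
data[-1] = data[4]*data[2] = 1*6 = 6 → [18, 9, 6, 3, 6]
append 9 → [18, 9, 6, 3, 6, 9]
data[-2] = data[-1]*data[0] = 9*18 = 162 → [18, 9, 6, 3, 162, 9]
append data[0]+data[0] = 18+18 = 36 → [18, 9, 6, 3, 162, 9, 36]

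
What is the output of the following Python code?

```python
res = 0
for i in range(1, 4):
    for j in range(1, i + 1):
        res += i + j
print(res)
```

i=1,j=1: res = 0+2 = 2
i=2,j=1: res = 2+3 = 5
i=2,j=2: res = 5+4 = 9
i=3,j=1: res = 9+4 = 13
i=3,j=2: res = 13+5 = 18
i=3,j=3: res = 18+6 = 24

24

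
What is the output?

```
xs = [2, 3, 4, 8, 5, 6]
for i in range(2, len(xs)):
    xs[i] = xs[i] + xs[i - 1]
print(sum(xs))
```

i=2: xs[2] = 4+3 = 7 → [2, 3, 7, 8, 5, 6]
i=3: xs[3] = 8+7 = 15 → [2, 3, 7, 15, 5, 6]
i=4: xs[4] = 5+15 = 20 → [2, 3, 7, 15, 20, 6]
i=5: xs[5] = 6+20 = 26 → [2, 3, 7, 15, 20, 26]
sum = 73

73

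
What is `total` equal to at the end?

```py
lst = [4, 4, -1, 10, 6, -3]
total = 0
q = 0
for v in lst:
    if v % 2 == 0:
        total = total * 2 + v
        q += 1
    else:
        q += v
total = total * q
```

v=4: even, total = 0*2+4 = 4; q=1
v=4: even, total = 4*2+4 = 12; q=2
v=-1: not even; q=1
v=10: even, total = 12*2+10 = 34; q=2
v=6: even, total = 34*2+6 = 74; q=3
v=-3: not even; q=0
total*q = 74*0 = 0

0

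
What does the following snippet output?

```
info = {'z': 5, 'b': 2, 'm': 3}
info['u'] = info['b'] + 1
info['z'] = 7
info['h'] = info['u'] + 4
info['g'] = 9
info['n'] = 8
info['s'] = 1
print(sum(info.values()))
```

40

info['u'] = info['b']+1 = 3 → {'z': 5, 'b': 2, 'm': 3, 'u': 3}
info['z'] = 7 → {'z': 7, 'b': 2, 'm': 3, 'u': 3}
info['h'] = info['u']+4 = 7 → {'z': 7, 'b': 2, 'm': 3, 'u': 3, 'h': 7}
info['g'] = 9 → {'z': 7, 'b': 2, 'm': 3, 'u': 3, 'h': 7, 'g': 9}
info['n'] = 8 → {'z': 7, 'b': 2, 'm': 3, 'u': 3, 'h': 7, 'g': 9, 'n': 8}
info['s'] = 1 → {'z': 7, 'b': 2, 'm': 3, 'u': 3, 'h': 7, 'g': 9, 'n': 8, 's': 1}
sum of values = 40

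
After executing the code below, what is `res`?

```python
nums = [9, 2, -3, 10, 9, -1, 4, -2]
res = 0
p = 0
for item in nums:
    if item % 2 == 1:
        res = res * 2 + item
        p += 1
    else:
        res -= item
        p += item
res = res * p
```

item=9: odd, res = 0*2+9 = 9; p=1
item=2: not odd, res = 9-2 = 7; p=3
item=-3: odd, res = 7*2+(-3) = 11; p=4
item=10: not odd, res = 11-10 = 1; p=14
item=9: odd, res = 1*2+9 = 11; p=15
item=-1: odd, res = 11*2+(-1) = 21; p=16
item=4: not odd, res = 21-4 = 17; p=20
item=-2: not odd, res = 17-(-2) = 19; p=18
res*p = 19*18 = 342

342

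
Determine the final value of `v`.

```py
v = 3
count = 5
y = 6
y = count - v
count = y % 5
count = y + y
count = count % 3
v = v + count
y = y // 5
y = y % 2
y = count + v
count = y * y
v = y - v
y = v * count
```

1

y = 5-3 = 2
count = 2%5 = 2
count = 2+2 = 4
count = 4%3 = 1
v = 3+1 = 4
y = 2//5 = 0
y = 0%2 = 0
y = 1+4 = 5
count = 5*5 = 25
v = 5-4 = 1
y = 1*25 = 25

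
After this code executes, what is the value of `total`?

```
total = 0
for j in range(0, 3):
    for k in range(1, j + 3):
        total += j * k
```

j=0,k=1: total = 0+0 = 0
j=0,k=2: total = 0+0 = 0
j=1,k=1: total = 0+1 = 1
j=1,k=2: total = 1+2 = 3
j=1,k=3: total = 3+3 = 6
j=2,k=1: total = 6+2 = 8
j=2,k=2: total = 8+4 = 12
j=2,k=3: total = 12+6 = 18
j=2,k=4: total = 18+8 = 26

26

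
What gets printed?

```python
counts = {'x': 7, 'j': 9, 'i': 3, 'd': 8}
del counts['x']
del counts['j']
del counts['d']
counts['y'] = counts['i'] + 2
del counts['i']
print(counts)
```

del 'x' → {'j': 9, 'i': 3, 'd': 8}
del 'j' → {'i': 3, 'd': 8}
del 'd' → {'i': 3}
counts['y'] = counts['i']+2 = 5 → {'i': 3, 'y': 5}
del 'i' → {'y': 5}

{'y': 5}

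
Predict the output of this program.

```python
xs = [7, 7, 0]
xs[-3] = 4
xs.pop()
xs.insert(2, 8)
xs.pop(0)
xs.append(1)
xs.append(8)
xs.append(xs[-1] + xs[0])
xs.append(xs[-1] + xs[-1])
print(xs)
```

xs[-3] = 4 → [4, 7, 0]
pop() removes 0 → [4, 7]
insert 8 at 2 → [4, 7, 8]
pop(0) removes 4 → [7, 8]
append 1 → [7, 8, 1]
append 8 → [7, 8, 1, 8]
append xs[-1]+xs[0] = 8+7 = 15 → [7, 8, 1, 8, 15]
append xs[-1]+xs[-1] = 15+15 = 30 → [7, 8, 1, 8, 15, 30]

[7, 8, 1, 8, 15, 30]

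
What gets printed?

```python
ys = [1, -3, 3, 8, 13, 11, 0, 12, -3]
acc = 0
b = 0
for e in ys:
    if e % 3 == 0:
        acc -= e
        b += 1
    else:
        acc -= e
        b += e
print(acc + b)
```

-4

e=1: not %3==0, acc = 0-1 = -1; b=1
e=-3: %3==0, acc = (-1)-(-3) = 2; b=2
e=3: %3==0, acc = 2-3 = -1; b=3
e=8: not %3==0, acc = (-1)-8 = -9; b=11
e=13: not %3==0, acc = (-9)-13 = -22; b=24
e=11: not %3==0, acc = (-22)-11 = -33; b=35
e=0: %3==0, acc = (-33)-0 = -33; b=36
e=12: %3==0, acc = (-33)-12 = -45; b=37
e=-3: %3==0, acc = (-45)-(-3) = -42; b=38
acc+b = (-42)+38 = -4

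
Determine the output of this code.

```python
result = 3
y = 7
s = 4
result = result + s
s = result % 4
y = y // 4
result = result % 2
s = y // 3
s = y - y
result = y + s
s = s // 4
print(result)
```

1

result = 3+4 = 7
s = 7%4 = 3
y = 7//4 = 1
result = 7%2 = 1
s = 1//3 = 0
s = 1-1 = 0
result = 1+0 = 1
s = 0//4 = 0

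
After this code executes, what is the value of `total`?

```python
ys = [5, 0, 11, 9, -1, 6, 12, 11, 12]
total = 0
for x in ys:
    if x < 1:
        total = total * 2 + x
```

-1

x=5: not <1
x=0: <1, total = 0*2+0 = 0
x=11: not <1
x=9: not <1
x=-1: <1, total = 0*2+(-1) = -1
x=6: not <1
x=12: not <1
x=11: not <1
x=12: not <1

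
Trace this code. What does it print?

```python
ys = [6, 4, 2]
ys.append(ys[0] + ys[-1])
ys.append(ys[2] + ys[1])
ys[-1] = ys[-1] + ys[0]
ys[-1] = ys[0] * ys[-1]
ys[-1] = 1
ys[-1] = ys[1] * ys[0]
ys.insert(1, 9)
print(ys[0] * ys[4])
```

append ys[0]+ys[-1] = 6+2 = 8 → [6, 4, 2, 8]
append ys[2]+ys[1] = 2+4 = 6 → [6, 4, 2, 8, 6]
ys[-1] = ys[-1]+ys[0] = 6+6 = 12 → [6, 4, 2, 8, 12]
ys[-1] = ys[0]*ys[-1] = 6*12 = 72 → [6, 4, 2, 8, 72]
ys[-1] = 1 → [6, 4, 2, 8, 1]
ys[-1] = ys[1]*ys[0] = 4*6 = 24 → [6, 4, 2, 8, 24]
insert 9 at 1 → [6, 9, 4, 2, 8, 24]
ys[0]*ys[4] = 6*8 = 48

48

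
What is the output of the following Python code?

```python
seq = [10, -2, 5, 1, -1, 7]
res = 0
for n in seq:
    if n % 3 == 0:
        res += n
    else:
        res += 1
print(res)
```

6

n=10: not %3==0, res = 0+1 = 1
n=-2: not %3==0, res = 1+1 = 2
n=5: not %3==0, res = 2+1 = 3
n=1: not %3==0, res = 3+1 = 4
n=-1: not %3==0, res = 4+1 = 5
n=7: not %3==0, res = 5+1 = 6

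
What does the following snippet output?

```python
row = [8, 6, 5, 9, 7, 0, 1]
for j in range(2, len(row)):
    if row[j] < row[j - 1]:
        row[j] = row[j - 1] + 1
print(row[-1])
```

12

j=2: 5<6, row[2] = 6+1 = 7 → [8, 6, 7, 9, 7, 0, 1]
j=3: 9>=7, unchanged → [8, 6, 7, 9, 7, 0, 1]
j=4: 7<9, row[4] = 9+1 = 10 → [8, 6, 7, 9, 10, 0, 1]
j=5: 0<10, row[5] = 10+1 = 11 → [8, 6, 7, 9, 10, 11, 1]
j=6: 1<11, row[6] = 11+1 = 12 → [8, 6, 7, 9, 10, 11, 12]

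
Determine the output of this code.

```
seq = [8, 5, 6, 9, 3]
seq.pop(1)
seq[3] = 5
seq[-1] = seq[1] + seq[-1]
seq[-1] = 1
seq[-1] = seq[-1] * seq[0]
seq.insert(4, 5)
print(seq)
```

pop(1) removes 5 → [8, 6, 9, 3]
seq[3] = 5 → [8, 6, 9, 5]
seq[-1] = seq[1]+seq[-1] = 6+5 = 11 → [8, 6, 9, 11]
seq[-1] = 1 → [8, 6, 9, 1]
seq[-1] = seq[-1]*seq[0] = 1*8 = 8 → [8, 6, 9, 8]
insert 5 at 4 → [8, 6, 9, 8, 5]

[8, 6, 9, 8, 5]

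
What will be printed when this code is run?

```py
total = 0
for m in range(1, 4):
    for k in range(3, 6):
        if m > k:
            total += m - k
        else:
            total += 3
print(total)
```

27

m=1,k=3: not 1>3, total = 0+3 = 3
m=1,k=4: not 1>4, total = 3+3 = 6
m=1,k=5: not 1>5, total = 6+3 = 9
m=2,k=3: not 2>3, total = 9+3 = 12
m=2,k=4: not 2>4, total = 12+3 = 15
m=2,k=5: not 2>5, total = 15+3 = 18
m=3,k=3: not 3>3, total = 18+3 = 21
m=3,k=4: not 3>4, total = 21+3 = 24
m=3,k=5: not 3>5, total = 24+3 = 27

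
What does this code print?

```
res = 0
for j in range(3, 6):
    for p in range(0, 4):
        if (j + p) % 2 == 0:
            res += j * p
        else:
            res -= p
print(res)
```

j=3,p=0: odd sum, res = 0-0 = 0
j=3,p=1: even sum, res = 0+3 = 3
j=3,p=2: odd sum, res = 3-2 = 1
j=3,p=3: even sum, res = 1+9 = 10
j=4,p=0: even sum, res = 10+0 = 10
j=4,p=1: odd sum, res = 10-1 = 9
j=4,p=2: even sum, res = 9+8 = 17
j=4,p=3: odd sum, res = 17-3 = 14
j=5,p=0: odd sum, res = 14-0 = 14
j=5,p=1: even sum, res = 14+5 = 19
j=5,p=2: odd sum, res = 19-2 = 17
j=5,p=3: even sum, res = 17+15 = 32

32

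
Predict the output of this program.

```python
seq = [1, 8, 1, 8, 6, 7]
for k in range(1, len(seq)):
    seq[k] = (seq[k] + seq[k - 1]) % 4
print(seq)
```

[1, 1, 2, 2, 0, 3]

k=1: seq[1] = (8+1)%4 = 1 → [1, 1, 1, 8, 6, 7]
k=2: seq[2] = (1+1)%4 = 2 → [1, 1, 2, 8, 6, 7]
k=3: seq[3] = (8+2)%4 = 2 → [1, 1, 2, 2, 6, 7]
k=4: seq[4] = (6+2)%4 = 0 → [1, 1, 2, 2, 0, 7]
k=5: seq[5] = (7+0)%4 = 3 → [1, 1, 2, 2, 0, 3]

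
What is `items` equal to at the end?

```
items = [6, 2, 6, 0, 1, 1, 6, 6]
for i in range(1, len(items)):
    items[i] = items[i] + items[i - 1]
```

i=1: items[1] = 2+6 = 8 → [6, 8, 6, 0, 1, 1, 6, 6]
i=2: items[2] = 6+8 = 14 → [6, 8, 14, 0, 1, 1, 6, 6]
i=3: items[3] = 0+14 = 14 → [6, 8, 14, 14, 1, 1, 6, 6]
i=4: items[4] = 1+14 = 15 → [6, 8, 14, 14, 15, 1, 6, 6]
i=5: items[5] = 1+15 = 16 → [6, 8, 14, 14, 15, 16, 6, 6]
i=6: items[6] = 6+16 = 22 → [6, 8, 14, 14, 15, 16, 22, 6]
i=7: items[7] = 6+22 = 28 → [6, 8, 14, 14, 15, 16, 22, 28]

[6, 8, 14, 14, 15, 16, 22, 28]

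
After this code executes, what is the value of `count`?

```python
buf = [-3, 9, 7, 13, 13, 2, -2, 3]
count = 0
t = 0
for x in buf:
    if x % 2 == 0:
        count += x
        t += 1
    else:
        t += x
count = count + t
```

x=-3: not even; t=-3
x=9: not even; t=6
x=7: not even; t=13
x=13: not even; t=26
x=13: not even; t=39
x=2: even, count = 0+2 = 2; t=40
x=-2: even, count = 2+(-2) = 0; t=41
x=3: not even; t=44
count+t = 0+44 = 44

44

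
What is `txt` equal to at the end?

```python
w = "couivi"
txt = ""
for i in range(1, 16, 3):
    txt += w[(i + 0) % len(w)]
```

'ovovo'

i=1: add w[1]='o' → 'o'
i=4: add w[4]='v' → 'ov'
i=7: add w[1]='o' → 'ovo'
i=10: add w[4]='v' → 'ovov'
i=13: add w[1]='o' → 'ovovo'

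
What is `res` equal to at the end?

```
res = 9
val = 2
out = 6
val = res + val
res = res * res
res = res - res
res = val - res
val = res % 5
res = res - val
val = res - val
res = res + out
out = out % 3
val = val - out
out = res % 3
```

16

val = 9+2 = 11
res = 9*9 = 81
res = 81-81 = 0
res = 11-0 = 11
val = 11%5 = 1
res = 11-1 = 10
val = 10-1 = 9
res = 10+6 = 16
out = 6%3 = 0
val = 9-0 = 9
out = 16%3 = 1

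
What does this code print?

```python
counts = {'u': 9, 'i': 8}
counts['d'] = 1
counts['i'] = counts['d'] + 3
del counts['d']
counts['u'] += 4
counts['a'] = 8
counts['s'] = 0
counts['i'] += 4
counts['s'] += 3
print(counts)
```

counts['d'] = 1 → {'u': 9, 'i': 8, 'd': 1}
counts['i'] = counts['d']+3 = 4 → {'u': 9, 'i': 4, 'd': 1}
del 'd' → {'u': 9, 'i': 4}
counts['u'] = 9+4 = 13 → {'u': 13, 'i': 4}
counts['a'] = 8 → {'u': 13, 'i': 4, 'a': 8}
counts['s'] = 0 → {'u': 13, 'i': 4, 'a': 8, 's': 0}
counts['i'] = 4+4 = 8 → {'u': 13, 'i': 8, 'a': 8, 's': 0}
counts['s'] = 0+3 = 3 → {'u': 13, 'i': 8, 'a': 8, 's': 3}

{'u': 13, 'i': 8, 'a': 8, 's': 3}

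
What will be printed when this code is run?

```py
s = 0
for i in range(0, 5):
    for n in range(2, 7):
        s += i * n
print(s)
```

200

i=0,n=2: s = 0+0 = 0
i=0,n=3: s = 0+0 = 0
i=0,n=4: s = 0+0 = 0
i=0,n=5: s = 0+0 = 0
i=0,n=6: s = 0+0 = 0
i=1,n=2: s = 0+2 = 2
i=1,n=3: s = 2+3 = 5
i=1,n=4: s = 5+4 = 9
i=1,n=5: s = 9+5 = 14
i=1,n=6: s = 14+6 = 20
i=2,n=2: s = 20+4 = 24
i=2,n=3: s = 24+6 = 30
i=2,n=4: s = 30+8 = 38
i=2,n=5: s = 38+10 = 48
i=2,n=6: s = 48+12 = 60
i=3,n=2: s = 60+6 = 66
i=3,n=3: s = 66+9 = 75
i=3,n=4: s = 75+12 = 87
i=3,n=5: s = 87+15 = 102
i=3,n=6: s = 102+18 = 120
i=4,n=2: s = 120+8 = 128
i=4,n=3: s = 128+12 = 140
i=4,n=4: s = 140+16 = 156
i=4,n=5: s = 156+20 = 176
i=4,n=6: s = 176+24 = 200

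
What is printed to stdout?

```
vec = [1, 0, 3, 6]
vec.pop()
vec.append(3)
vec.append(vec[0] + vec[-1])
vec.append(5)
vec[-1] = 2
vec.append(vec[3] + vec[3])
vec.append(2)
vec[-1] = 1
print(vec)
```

pop() removes 6 → [1, 0, 3]
append 3 → [1, 0, 3, 3]
append vec[0]+vec[-1] = 1+3 = 4 → [1, 0, 3, 3, 4]
append 5 → [1, 0, 3, 3, 4, 5]
vec[-1] = 2 → [1, 0, 3, 3, 4, 2]
append vec[3]+vec[3] = 3+3 = 6 → [1, 0, 3, 3, 4, 2, 6]
append 2 → [1, 0, 3, 3, 4, 2, 6, 2]
vec[-1] = 1 → [1, 0, 3, 3, 4, 2, 6, 1]

[1, 0, 3, 3, 4, 2, 6, 1]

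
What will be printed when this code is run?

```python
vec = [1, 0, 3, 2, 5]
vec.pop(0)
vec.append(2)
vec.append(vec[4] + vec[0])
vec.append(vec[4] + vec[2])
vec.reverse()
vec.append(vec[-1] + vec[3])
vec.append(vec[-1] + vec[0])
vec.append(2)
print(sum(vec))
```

pop(0) removes 1 → [0, 3, 2, 5]
append 2 → [0, 3, 2, 5, 2]
append vec[4]+vec[0] = 2+0 = 2 → [0, 3, 2, 5, 2, 2]
append vec[4]+vec[2] = 2+2 = 4 → [0, 3, 2, 5, 2, 2, 4]
reverse → [4, 2, 2, 5, 2, 3, 0]
append vec[-1]+vec[3] = 0+5 = 5 → [4, 2, 2, 5, 2, 3, 0, 5]
append vec[-1]+vec[0] = 5+4 = 9 → [4, 2, 2, 5, 2, 3, 0, 5, 9]
append 2 → [4, 2, 2, 5, 2, 3, 0, 5, 9, 2]
sum = 34

34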